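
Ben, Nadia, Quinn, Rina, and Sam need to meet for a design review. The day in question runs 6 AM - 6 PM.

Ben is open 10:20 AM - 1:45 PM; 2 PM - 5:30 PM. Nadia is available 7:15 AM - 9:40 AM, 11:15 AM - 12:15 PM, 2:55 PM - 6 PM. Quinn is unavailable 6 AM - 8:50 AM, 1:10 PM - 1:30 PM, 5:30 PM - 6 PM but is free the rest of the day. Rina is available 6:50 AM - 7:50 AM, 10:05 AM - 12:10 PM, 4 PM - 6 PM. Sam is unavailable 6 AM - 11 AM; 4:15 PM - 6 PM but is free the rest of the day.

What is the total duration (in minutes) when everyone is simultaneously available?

Ben free: 10:20-13:45, 14:00-17:30.
Nadia free: 07:15-09:40, 11:15-12:15, 14:55-18:00.
Quinn free: 08:50-13:10, 13:30-17:30 (invert busy blocks within the working day).
Rina free: 06:50-07:50, 10:05-12:10, 16:00-18:00.
Sam free: 11:00-16:15 (invert busy blocks within the working day).
Ben ∩ Nadia: 11:15-12:15, 14:55-17:30.
Ben ∩ Nadia ∩ Quinn: 11:15-12:15, 14:55-17:30.
Ben ∩ Nadia ∩ Quinn ∩ Rina: 11:15-12:10, 16:00-17:30.
Ben ∩ Nadia ∩ Quinn ∩ Rina ∩ Sam: 11:15-12:10, 16:00-16:15.
Those are the intersection windows.
Summing the common windows: 55 + 15 = 70 minutes.

70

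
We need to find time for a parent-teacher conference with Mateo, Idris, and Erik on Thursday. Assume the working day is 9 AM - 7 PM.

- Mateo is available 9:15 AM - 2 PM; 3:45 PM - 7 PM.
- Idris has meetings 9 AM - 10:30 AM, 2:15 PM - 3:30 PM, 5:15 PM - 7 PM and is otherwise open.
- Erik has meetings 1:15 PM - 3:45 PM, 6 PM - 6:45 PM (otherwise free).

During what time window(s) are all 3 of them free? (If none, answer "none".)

10:30-13:15, 15:45-17:15

Mateo free: 09:15-14:00, 15:45-19:00.
Idris free: 10:30-14:15, 15:30-17:15 (invert busy blocks within the working day).
Erik free: 09:00-13:15, 15:45-18:00, 18:45-19:00 (invert busy blocks within the working day).
Mateo ∩ Idris: 10:30-14:00, 15:45-17:15.
Mateo ∩ Idris ∩ Erik: 10:30-13:15, 15:45-17:15.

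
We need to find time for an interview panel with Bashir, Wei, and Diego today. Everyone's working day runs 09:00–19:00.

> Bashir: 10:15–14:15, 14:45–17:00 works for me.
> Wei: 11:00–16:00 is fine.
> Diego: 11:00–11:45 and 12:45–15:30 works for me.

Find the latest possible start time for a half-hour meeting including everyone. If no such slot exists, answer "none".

Bashir ∩ Wei: 11:00-14:15, 14:45-16:00.
Bashir ∩ Wei ∩ Diego: 11:00-11:45, 12:45-14:15, 14:45-15:30.
Those are the intersection windows.
The last common window of at least 30 minutes is 14:45-15:30; a 30-minute meeting can start as late as 15:00 and still end by 15:30.

15:00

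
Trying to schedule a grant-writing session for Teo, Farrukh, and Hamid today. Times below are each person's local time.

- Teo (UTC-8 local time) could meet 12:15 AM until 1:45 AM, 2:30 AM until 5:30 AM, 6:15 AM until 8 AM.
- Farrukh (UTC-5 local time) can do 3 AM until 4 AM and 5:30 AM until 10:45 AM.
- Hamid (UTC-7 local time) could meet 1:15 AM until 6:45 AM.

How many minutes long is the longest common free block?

Teo in UTC: 08:15-09:45, 10:30-13:30, 14:15-16:00 (add 8h to convert from UTC-8).
Farrukh in UTC: 08:00-09:00, 10:30-15:45 (add 5h to convert from UTC-5).
Hamid in UTC: 08:15-13:45 (add 7h to convert from UTC-7).
Teo ∩ Farrukh: 08:15-09:00, 10:30-13:30, 14:15-15:45.
Teo ∩ Farrukh ∩ Hamid: 08:15-09:00, 10:30-13:30.
So the common availability across everyone is 08:15-09:00, 10:30-13:30.
The longest is 10:30-13:30 at 180 minutes.

180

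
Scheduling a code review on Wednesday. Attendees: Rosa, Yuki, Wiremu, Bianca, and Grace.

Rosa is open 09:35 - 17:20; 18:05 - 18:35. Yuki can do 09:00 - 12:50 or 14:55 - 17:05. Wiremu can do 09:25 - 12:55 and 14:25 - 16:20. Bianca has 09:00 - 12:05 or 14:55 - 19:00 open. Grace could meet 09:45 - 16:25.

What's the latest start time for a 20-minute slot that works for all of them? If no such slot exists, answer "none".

Rosa ∩ Yuki: 09:35-12:50, 14:55-17:05.
Rosa ∩ Yuki ∩ Wiremu: 09:35-12:50, 14:55-16:20.
Rosa ∩ Yuki ∩ Wiremu ∩ Bianca: 09:35-12:05, 14:55-16:20.
Rosa ∩ Yuki ∩ Wiremu ∩ Bianca ∩ Grace: 09:45-12:05, 14:55-16:20.
Those are the intersection windows.
The last common window of at least 20 minutes is 14:55-16:20; a 20-minute meeting can start as late as 16:00 and still end by 16:20.

16:00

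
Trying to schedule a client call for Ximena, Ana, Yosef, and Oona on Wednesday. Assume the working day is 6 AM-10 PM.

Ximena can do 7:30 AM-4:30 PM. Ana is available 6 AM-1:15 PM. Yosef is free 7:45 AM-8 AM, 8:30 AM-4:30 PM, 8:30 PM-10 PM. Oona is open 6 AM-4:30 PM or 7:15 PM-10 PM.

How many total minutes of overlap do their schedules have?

Ximena ∩ Ana: 07:30-13:15.
Ximena ∩ Ana ∩ Yosef: 07:45-08:00, 08:30-13:15.
Ximena ∩ Ana ∩ Yosef ∩ Oona: 07:45-08:00, 08:30-13:15.
Summing the common windows: 15 + 285 = 300 minutes.

300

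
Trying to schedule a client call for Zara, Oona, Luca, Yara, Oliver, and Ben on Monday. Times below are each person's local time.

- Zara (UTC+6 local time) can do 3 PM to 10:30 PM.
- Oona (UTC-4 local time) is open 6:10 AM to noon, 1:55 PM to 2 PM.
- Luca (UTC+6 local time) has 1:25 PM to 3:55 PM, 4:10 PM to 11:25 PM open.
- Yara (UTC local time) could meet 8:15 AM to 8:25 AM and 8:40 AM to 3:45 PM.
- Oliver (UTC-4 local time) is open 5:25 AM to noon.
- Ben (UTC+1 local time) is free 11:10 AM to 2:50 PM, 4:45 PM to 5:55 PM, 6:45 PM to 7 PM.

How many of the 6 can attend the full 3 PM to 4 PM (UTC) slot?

Zara in UTC: 09:00-16:30 (subtract 6h to convert from UTC+6).
Oona in UTC: 10:10-16:00, 17:55-18:00 (add 4h to convert from UTC-4).
Luca in UTC: 07:25-09:55, 10:10-17:25 (subtract 6h to convert from UTC+6).
Yara in UTC: 08:15-08:25, 08:40-15:45.
Oliver in UTC: 09:25-16:00 (add 4h to convert from UTC-4).
Ben in UTC: 10:10-13:50, 15:45-16:55, 17:45-18:00 (subtract 1h to convert from UTC+1).
Zara, Oona, Luca, and Oliver can make the full 15:00-16:00 slot — that's 4.

4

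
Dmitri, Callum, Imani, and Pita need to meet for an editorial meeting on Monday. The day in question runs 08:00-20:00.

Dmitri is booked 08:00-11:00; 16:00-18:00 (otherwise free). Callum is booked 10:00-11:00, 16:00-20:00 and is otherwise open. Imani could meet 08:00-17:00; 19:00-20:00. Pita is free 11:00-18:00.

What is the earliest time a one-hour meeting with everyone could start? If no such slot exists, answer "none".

Dmitri free: 11:00-16:00, 18:00-20:00 (invert busy blocks within the working day).
Callum free: 08:00-10:00, 11:00-16:00 (invert busy blocks within the working day).
Imani free: 08:00-17:00, 19:00-20:00.
Pita free: 11:00-18:00.
Dmitri ∩ Callum: 11:00-16:00.
Dmitri ∩ Callum ∩ Imani: 11:00-16:00.
Dmitri ∩ Callum ∩ Imani ∩ Pita: 11:00-16:00.
The first common window of at least 60 minutes is 11:00-16:00, so the earliest start is 11:00.

11:00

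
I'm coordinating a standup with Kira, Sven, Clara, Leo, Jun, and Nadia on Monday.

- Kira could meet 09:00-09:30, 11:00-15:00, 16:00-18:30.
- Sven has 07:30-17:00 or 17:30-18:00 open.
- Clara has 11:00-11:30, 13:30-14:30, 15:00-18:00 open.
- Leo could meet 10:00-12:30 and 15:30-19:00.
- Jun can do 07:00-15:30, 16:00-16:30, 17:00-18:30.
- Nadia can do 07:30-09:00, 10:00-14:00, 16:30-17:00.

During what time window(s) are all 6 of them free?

11:00-11:30

Kira ∩ Sven: 09:00-09:30, 11:00-15:00, 16:00-17:00, 17:30-18:00.
Kira ∩ Sven ∩ Clara: 11:00-11:30, 13:30-14:30, 16:00-17:00, 17:30-18:00.
Kira ∩ Sven ∩ Clara ∩ Leo: 11:00-11:30, 16:00-17:00, 17:30-18:00.
Kira ∩ Sven ∩ Clara ∩ Leo ∩ Jun: 11:00-11:30, 16:00-16:30, 17:30-18:00.
Kira ∩ Sven ∩ Clara ∩ Leo ∩ Jun ∩ Nadia: 11:00-11:30.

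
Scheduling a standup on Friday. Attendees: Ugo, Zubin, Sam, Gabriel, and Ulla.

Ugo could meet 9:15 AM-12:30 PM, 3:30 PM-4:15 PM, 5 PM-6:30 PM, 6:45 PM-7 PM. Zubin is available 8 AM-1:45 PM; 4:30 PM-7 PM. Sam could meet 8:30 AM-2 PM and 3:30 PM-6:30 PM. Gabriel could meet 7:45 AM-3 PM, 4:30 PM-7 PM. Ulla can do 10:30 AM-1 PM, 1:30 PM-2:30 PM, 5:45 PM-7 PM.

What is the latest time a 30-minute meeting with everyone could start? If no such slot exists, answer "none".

Ugo ∩ Zubin: 09:15-12:30, 17:00-18:30, 18:45-19:00.
Ugo ∩ Zubin ∩ Sam: 09:15-12:30, 17:00-18:30.
Ugo ∩ Zubin ∩ Sam ∩ Gabriel: 09:15-12:30, 17:00-18:30.
Ugo ∩ Zubin ∩ Sam ∩ Gabriel ∩ Ulla: 10:30-12:30, 17:45-18:30.
The last common window of at least 30 minutes is 17:45-18:30; a 30-minute meeting can start as late as 18:00 and still end by 18:30.

18:00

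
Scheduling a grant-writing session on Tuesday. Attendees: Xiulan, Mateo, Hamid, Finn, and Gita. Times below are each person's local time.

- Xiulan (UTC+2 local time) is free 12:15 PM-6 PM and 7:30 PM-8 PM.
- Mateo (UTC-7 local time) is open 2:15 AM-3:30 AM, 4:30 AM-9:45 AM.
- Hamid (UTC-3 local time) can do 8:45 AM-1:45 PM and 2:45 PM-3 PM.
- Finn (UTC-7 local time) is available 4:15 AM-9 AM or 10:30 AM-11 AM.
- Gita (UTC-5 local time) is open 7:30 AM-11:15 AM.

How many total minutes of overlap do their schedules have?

Xiulan in UTC: 10:15-16:00, 17:30-18:00 (subtract 2h to convert from UTC+2).
Mateo in UTC: 09:15-10:30, 11:30-16:45 (add 7h to convert from UTC-7).
Hamid in UTC: 11:45-16:45, 17:45-18:00 (add 3h to convert from UTC-3).
Finn in UTC: 11:15-16:00, 17:30-18:00 (add 7h to convert from UTC-7).
Gita in UTC: 12:30-16:15 (add 5h to convert from UTC-5).
Xiulan ∩ Mateo: 10:15-10:30, 11:30-16:00.
Xiulan ∩ Mateo ∩ Hamid: 11:45-16:00.
Xiulan ∩ Mateo ∩ Hamid ∩ Finn: 11:45-16:00.
Xiulan ∩ Mateo ∩ Hamid ∩ Finn ∩ Gita: 12:30-16:00.
So the common availability across everyone is 12:30-16:00.
That's a single block of 210 minutes.

210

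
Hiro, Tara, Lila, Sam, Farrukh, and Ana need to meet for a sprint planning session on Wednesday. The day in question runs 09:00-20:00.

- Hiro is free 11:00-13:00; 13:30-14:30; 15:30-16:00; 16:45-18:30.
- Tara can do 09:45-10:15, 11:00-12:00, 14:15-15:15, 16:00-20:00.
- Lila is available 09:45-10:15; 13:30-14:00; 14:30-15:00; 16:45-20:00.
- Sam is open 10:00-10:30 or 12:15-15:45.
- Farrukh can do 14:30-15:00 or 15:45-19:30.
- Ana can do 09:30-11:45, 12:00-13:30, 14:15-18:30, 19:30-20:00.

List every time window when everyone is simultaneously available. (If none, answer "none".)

none

Hiro ∩ Tara: 11:00-12:00, 14:15-14:30, 16:45-18:30.
Hiro ∩ Tara ∩ Lila: 16:45-18:30.
Hiro ∩ Tara ∩ Lila ∩ Sam: ∅.
Hiro ∩ Tara ∩ Lila ∩ Sam ∩ Farrukh: ∅.
Hiro ∩ Tara ∩ Lila ∩ Sam ∩ Farrukh ∩ Ana: ∅.
There is no time when everyone is free.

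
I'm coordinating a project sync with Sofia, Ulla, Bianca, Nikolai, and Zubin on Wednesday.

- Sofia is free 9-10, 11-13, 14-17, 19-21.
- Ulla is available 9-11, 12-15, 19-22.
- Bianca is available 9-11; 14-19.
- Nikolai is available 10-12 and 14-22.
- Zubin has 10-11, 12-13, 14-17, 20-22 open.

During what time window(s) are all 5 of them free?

14:00-15:00

Sofia ∩ Ulla: 09:00-10:00, 12:00-13:00, 14:00-15:00, 19:00-21:00.
Sofia ∩ Ulla ∩ Bianca: 09:00-10:00, 14:00-15:00.
Sofia ∩ Ulla ∩ Bianca ∩ Nikolai: 14:00-15:00.
Sofia ∩ Ulla ∩ Bianca ∩ Nikolai ∩ Zubin: 14:00-15:00.
Those are the intersection windows.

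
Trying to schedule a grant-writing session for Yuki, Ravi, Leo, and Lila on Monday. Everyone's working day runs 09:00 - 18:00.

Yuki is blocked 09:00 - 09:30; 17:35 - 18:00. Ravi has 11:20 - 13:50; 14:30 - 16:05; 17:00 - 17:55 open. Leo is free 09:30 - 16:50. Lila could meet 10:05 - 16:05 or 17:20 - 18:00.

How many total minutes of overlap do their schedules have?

Yuki free: 09:30-17:35 (invert busy blocks within the working day).
Ravi free: 11:20-13:50, 14:30-16:05, 17:00-17:55.
Leo free: 09:30-16:50.
Lila free: 10:05-16:05, 17:20-18:00.
Yuki ∩ Ravi: 11:20-13:50, 14:30-16:05, 17:00-17:35.
Yuki ∩ Ravi ∩ Leo: 11:20-13:50, 14:30-16:05.
Yuki ∩ Ravi ∩ Leo ∩ Lila: 11:20-13:50, 14:30-16:05.
Summing the common windows: 150 + 95 = 245 minutes.

245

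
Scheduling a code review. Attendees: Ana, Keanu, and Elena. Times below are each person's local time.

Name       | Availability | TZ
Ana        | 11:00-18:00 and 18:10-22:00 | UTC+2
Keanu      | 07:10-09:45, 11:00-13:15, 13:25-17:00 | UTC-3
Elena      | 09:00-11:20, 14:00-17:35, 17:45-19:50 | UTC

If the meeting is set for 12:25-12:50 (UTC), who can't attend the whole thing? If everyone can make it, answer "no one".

Elena, Keanu

Ana in UTC: 09:00-16:00, 16:10-20:00 (subtract 2h to convert from UTC+2).
Keanu in UTC: 10:10-12:45, 14:00-16:15, 16:25-20:00 (add 3h to convert from UTC-3).
Elena in UTC: 09:00-11:20, 14:00-17:35, 17:45-19:50.
Ana: free for 12:25-12:50. Keanu: not fully free for 12:25-12:50. Elena: not fully free for 12:25-12:50.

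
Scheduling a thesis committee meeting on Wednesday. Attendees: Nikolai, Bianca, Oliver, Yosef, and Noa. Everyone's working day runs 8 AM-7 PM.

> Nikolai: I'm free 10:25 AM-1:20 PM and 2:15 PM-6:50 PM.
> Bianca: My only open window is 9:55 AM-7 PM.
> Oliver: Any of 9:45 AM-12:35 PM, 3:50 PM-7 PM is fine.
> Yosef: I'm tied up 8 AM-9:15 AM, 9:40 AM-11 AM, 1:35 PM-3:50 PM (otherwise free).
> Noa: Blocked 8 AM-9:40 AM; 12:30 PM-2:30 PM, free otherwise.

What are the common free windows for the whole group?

11:00-12:30, 15:50-18:50

Nikolai free: 10:25-13:20, 14:15-18:50.
Bianca free: 09:55-19:00.
Oliver free: 09:45-12:35, 15:50-19:00.
Yosef free: 09:15-09:40, 11:00-13:35, 15:50-19:00 (invert busy blocks within the working day).
Noa free: 09:40-12:30, 14:30-19:00 (invert busy blocks within the working day).
Nikolai ∩ Bianca: 10:25-13:20, 14:15-18:50.
Nikolai ∩ Bianca ∩ Oliver: 10:25-12:35, 15:50-18:50.
Nikolai ∩ Bianca ∩ Oliver ∩ Yosef: 11:00-12:35, 15:50-18:50.
Nikolai ∩ Bianca ∩ Oliver ∩ Yosef ∩ Noa: 11:00-12:30, 15:50-18:50.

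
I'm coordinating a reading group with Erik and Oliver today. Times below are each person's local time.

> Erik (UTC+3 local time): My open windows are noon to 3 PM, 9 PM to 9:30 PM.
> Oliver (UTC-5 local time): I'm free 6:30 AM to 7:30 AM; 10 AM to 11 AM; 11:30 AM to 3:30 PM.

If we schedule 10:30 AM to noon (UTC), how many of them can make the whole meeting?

Erik in UTC: 09:00-12:00, 18:00-18:30 (subtract 3h to convert from UTC+3).
Oliver in UTC: 11:30-12:30, 15:00-16:00, 16:30-20:30 (add 5h to convert from UTC-5).
Erik can make the full 10:30-12:00 slot — that's 1.

1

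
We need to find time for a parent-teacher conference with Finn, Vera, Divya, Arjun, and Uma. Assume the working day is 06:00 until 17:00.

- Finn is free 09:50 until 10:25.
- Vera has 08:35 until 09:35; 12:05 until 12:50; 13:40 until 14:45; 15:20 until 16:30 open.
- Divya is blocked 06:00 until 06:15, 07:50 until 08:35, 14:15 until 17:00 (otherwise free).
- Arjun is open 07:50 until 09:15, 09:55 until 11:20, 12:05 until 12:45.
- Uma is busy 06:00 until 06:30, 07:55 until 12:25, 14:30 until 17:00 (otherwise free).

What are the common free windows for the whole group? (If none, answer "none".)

Finn free: 09:50-10:25.
Vera free: 08:35-09:35, 12:05-12:50, 13:40-14:45, 15:20-16:30.
Divya free: 06:15-07:50, 08:35-14:15 (invert busy blocks within the working day).
Arjun free: 07:50-09:15, 09:55-11:20, 12:05-12:45.
Uma free: 06:30-07:55, 12:25-14:30 (invert busy blocks within the working day).
Finn ∩ Vera: ∅.
Finn ∩ Vera ∩ Divya: ∅.
Finn ∩ Vera ∩ Divya ∩ Arjun: ∅.
Finn ∩ Vera ∩ Divya ∩ Arjun ∩ Uma: ∅.
There is no time when everyone is free.

none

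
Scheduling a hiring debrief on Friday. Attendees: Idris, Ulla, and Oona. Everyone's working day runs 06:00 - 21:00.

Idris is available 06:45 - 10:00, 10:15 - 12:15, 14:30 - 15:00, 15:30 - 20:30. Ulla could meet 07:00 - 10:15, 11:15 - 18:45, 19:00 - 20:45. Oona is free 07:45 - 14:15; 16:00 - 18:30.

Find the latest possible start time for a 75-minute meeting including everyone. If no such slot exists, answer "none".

17:15

Idris ∩ Ulla: 07:00-10:00, 11:15-12:15, 14:30-15:00, 15:30-18:45, 19:00-20:30.
Idris ∩ Ulla ∩ Oona: 07:45-10:00, 11:15-12:15, 16:00-18:30.
The last common window of at least 75 minutes is 16:00-18:30; a 75-minute meeting can start as late as 17:15 and still end by 18:30.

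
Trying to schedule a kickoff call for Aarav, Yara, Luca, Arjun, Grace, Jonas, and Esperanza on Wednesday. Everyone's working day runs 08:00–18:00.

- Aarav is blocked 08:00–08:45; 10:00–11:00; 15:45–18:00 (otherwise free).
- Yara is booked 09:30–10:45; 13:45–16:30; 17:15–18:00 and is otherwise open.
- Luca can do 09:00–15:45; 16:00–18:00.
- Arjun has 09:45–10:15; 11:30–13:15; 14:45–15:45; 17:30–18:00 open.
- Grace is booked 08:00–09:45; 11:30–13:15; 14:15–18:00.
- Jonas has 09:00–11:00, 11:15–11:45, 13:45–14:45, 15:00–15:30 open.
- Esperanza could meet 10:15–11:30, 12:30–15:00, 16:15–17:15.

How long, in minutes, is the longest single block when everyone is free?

Aarav free: 08:45-10:00, 11:00-15:45 (invert busy blocks within the working day).
Yara free: 08:00-09:30, 10:45-13:45, 16:30-17:15 (invert busy blocks within the working day).
Luca free: 09:00-15:45, 16:00-18:00.
Arjun free: 09:45-10:15, 11:30-13:15, 14:45-15:45, 17:30-18:00.
Grace free: 09:45-11:30, 13:15-14:15 (invert busy blocks within the working day).
Jonas free: 09:00-11:00, 11:15-11:45, 13:45-14:45, 15:00-15:30.
Esperanza free: 10:15-11:30, 12:30-15:00, 16:15-17:15.
Aarav ∩ Yara: 08:45-09:30, 11:00-13:45.
Aarav ∩ Yara ∩ Luca: 09:00-09:30, 11:00-13:45.
Aarav ∩ Yara ∩ Luca ∩ Arjun: 11:30-13:15.
Aarav ∩ Yara ∩ Luca ∩ Arjun ∩ Grace: ∅.
Aarav ∩ Yara ∩ Luca ∩ Arjun ∩ Grace ∩ Jonas: ∅.
Aarav ∩ Yara ∩ Luca ∩ Arjun ∩ Grace ∩ Jonas ∩ Esperanza: ∅.
There is no time when everyone is free.
No common window exists, so the longest block is 0 minutes.

0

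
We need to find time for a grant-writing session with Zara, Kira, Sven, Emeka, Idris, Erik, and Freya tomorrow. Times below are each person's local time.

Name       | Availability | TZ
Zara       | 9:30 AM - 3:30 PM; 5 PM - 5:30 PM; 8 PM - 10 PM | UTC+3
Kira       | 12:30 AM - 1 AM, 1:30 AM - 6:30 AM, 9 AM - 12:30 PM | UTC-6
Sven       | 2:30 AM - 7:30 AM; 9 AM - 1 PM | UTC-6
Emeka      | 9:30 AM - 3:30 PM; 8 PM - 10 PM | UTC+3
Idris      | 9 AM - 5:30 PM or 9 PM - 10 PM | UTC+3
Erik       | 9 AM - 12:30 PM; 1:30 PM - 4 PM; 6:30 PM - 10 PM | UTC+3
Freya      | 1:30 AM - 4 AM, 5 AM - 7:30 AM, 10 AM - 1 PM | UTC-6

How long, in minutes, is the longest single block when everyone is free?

90

Zara in UTC: 06:30-12:30, 14:00-14:30, 17:00-19:00 (subtract 3h to convert from UTC+3).
Kira in UTC: 06:30-07:00, 07:30-12:30, 15:00-18:30 (add 6h to convert from UTC-6).
Sven in UTC: 08:30-13:30, 15:00-19:00 (add 6h to convert from UTC-6).
Emeka in UTC: 06:30-12:30, 17:00-19:00 (subtract 3h to convert from UTC+3).
Idris in UTC: 06:00-14:30, 18:00-19:00 (subtract 3h to convert from UTC+3).
Erik in UTC: 06:00-09:30, 10:30-13:00, 15:30-19:00 (subtract 3h to convert from UTC+3).
Freya in UTC: 07:30-10:00, 11:00-13:30, 16:00-19:00 (add 6h to convert from UTC-6).
Zara ∩ Kira: 06:30-07:00, 07:30-12:30, 17:00-18:30.
Zara ∩ Kira ∩ Sven: 08:30-12:30, 17:00-18:30.
Zara ∩ Kira ∩ Sven ∩ Emeka: 08:30-12:30, 17:00-18:30.
Zara ∩ Kira ∩ Sven ∩ Emeka ∩ Idris: 08:30-12:30, 18:00-18:30.
Zara ∩ Kira ∩ Sven ∩ Emeka ∩ Idris ∩ Erik: 08:30-09:30, 10:30-12:30, 18:00-18:30.
Zara ∩ Kira ∩ Sven ∩ Emeka ∩ Idris ∩ Erik ∩ Freya: 08:30-09:30, 11:00-12:30, 18:00-18:30.
Those are the intersection windows.
The longest is 11:00-12:30 at 90 minutes.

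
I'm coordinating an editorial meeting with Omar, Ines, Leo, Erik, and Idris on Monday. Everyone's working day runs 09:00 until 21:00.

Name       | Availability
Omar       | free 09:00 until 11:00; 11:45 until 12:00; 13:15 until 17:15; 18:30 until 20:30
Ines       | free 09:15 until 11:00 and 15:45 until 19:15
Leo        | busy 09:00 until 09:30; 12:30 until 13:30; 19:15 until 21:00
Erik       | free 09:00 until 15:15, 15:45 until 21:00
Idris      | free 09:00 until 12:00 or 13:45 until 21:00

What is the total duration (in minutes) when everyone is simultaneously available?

225

Omar free: 09:00-11:00, 11:45-12:00, 13:15-17:15, 18:30-20:30.
Ines free: 09:15-11:00, 15:45-19:15.
Leo free: 09:30-12:30, 13:30-19:15 (invert busy blocks within the working day).
Erik free: 09:00-15:15, 15:45-21:00.
Idris free: 09:00-12:00, 13:45-21:00.
Omar ∩ Ines: 09:15-11:00, 15:45-17:15, 18:30-19:15.
Omar ∩ Ines ∩ Leo: 09:30-11:00, 15:45-17:15, 18:30-19:15.
Omar ∩ Ines ∩ Leo ∩ Erik: 09:30-11:00, 15:45-17:15, 18:30-19:15.
Omar ∩ Ines ∩ Leo ∩ Erik ∩ Idris: 09:30-11:00, 15:45-17:15, 18:30-19:15.
Summing the common windows: 90 + 90 + 45 = 225 minutes.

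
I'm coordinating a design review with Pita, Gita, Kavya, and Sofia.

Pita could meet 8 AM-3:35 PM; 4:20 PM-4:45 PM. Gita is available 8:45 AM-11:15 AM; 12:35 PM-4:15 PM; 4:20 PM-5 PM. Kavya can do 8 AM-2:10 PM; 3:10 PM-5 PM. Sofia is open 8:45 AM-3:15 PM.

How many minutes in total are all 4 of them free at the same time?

250

Pita ∩ Gita: 08:45-11:15, 12:35-15:35, 16:20-16:45.
Pita ∩ Gita ∩ Kavya: 08:45-11:15, 12:35-14:10, 15:10-15:35, 16:20-16:45.
Pita ∩ Gita ∩ Kavya ∩ Sofia: 08:45-11:15, 12:35-14:10, 15:10-15:15.
Summing the common windows: 150 + 95 + 5 = 250 minutes.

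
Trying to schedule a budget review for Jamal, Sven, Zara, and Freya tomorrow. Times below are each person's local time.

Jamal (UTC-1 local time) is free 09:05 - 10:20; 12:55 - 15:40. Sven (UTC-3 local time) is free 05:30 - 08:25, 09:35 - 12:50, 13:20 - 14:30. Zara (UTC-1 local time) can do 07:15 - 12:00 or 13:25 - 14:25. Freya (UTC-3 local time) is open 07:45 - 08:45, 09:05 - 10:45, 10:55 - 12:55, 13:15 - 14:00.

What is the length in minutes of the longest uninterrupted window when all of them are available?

Jamal in UTC: 10:05-11:20, 13:55-16:40 (add 1h to convert from UTC-1).
Sven in UTC: 08:30-11:25, 12:35-15:50, 16:20-17:30 (add 3h to convert from UTC-3).
Zara in UTC: 08:15-13:00, 14:25-15:25 (add 1h to convert from UTC-1).
Freya in UTC: 10:45-11:45, 12:05-13:45, 13:55-15:55, 16:15-17:00 (add 3h to convert from UTC-3).
Jamal ∩ Sven: 10:05-11:20, 13:55-15:50, 16:20-16:40.
Jamal ∩ Sven ∩ Zara: 10:05-11:20, 14:25-15:25.
Jamal ∩ Sven ∩ Zara ∩ Freya: 10:45-11:20, 14:25-15:25.
The longest is 14:25-15:25 at 60 minutes.

60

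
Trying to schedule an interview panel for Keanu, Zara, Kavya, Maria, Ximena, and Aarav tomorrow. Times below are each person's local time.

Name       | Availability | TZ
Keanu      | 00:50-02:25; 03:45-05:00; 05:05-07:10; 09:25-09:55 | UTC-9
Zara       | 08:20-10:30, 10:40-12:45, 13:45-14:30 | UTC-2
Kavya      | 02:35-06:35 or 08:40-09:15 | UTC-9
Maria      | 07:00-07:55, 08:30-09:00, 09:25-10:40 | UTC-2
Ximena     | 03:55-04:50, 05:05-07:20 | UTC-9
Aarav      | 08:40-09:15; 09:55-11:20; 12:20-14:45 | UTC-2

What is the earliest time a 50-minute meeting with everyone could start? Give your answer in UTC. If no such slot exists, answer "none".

Keanu in UTC: 09:50-11:25, 12:45-14:00, 14:05-16:10, 18:25-18:55 (add 9h to convert from UTC-9).
Zara in UTC: 10:20-12:30, 12:40-14:45, 15:45-16:30 (add 2h to convert from UTC-2).
Kavya in UTC: 11:35-15:35, 17:40-18:15 (add 9h to convert from UTC-9).
Maria in UTC: 09:00-09:55, 10:30-11:00, 11:25-12:40 (add 2h to convert from UTC-2).
Ximena in UTC: 12:55-13:50, 14:05-16:20 (add 9h to convert from UTC-9).
Aarav in UTC: 10:40-11:15, 11:55-13:20, 14:20-16:45 (add 2h to convert from UTC-2).
Keanu ∩ Zara: 10:20-11:25, 12:45-14:00, 14:05-14:45, 15:45-16:10.
Keanu ∩ Zara ∩ Kavya: 12:45-14:00, 14:05-14:45.
Keanu ∩ Zara ∩ Kavya ∩ Maria: ∅.
Keanu ∩ Zara ∩ Kavya ∩ Maria ∩ Ximena: ∅.
Keanu ∩ Zara ∩ Kavya ∩ Maria ∩ Ximena ∩ Aarav: ∅.
There is no time when everyone is free.
No common window is at least 50 minutes long.

none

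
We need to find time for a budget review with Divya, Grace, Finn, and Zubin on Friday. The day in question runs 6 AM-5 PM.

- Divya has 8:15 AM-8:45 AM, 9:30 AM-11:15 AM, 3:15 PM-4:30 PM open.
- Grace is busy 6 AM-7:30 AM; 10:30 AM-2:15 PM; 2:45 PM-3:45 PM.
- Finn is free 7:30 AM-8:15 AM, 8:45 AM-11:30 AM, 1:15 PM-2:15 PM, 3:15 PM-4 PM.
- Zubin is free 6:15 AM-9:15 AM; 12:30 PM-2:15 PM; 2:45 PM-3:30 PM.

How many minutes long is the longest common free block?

Divya free: 08:15-08:45, 09:30-11:15, 15:15-16:30.
Grace free: 07:30-10:30, 14:15-14:45, 15:45-17:00 (invert busy blocks within the working day).
Finn free: 07:30-08:15, 08:45-11:30, 13:15-14:15, 15:15-16:00.
Zubin free: 06:15-09:15, 12:30-14:15, 14:45-15:30.
Divya ∩ Grace: 08:15-08:45, 09:30-10:30, 15:45-16:30.
Divya ∩ Grace ∩ Finn: 09:30-10:30, 15:45-16:00.
Divya ∩ Grace ∩ Finn ∩ Zubin: ∅.
There is no time when everyone is free.
No common window exists, so the longest block is 0 minutes.

0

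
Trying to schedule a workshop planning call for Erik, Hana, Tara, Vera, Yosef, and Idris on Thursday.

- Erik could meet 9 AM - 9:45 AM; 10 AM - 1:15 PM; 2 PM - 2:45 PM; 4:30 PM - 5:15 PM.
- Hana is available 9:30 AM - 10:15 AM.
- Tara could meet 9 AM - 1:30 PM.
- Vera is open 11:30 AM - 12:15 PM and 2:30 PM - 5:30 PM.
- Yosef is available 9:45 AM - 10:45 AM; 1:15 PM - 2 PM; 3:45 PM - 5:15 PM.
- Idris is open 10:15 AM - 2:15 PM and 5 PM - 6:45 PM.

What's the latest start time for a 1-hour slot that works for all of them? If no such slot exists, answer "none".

none

Erik ∩ Hana: 09:30-09:45, 10:00-10:15.
Erik ∩ Hana ∩ Tara: 09:30-09:45, 10:00-10:15.
Erik ∩ Hana ∩ Tara ∩ Vera: ∅.
Erik ∩ Hana ∩ Tara ∩ Vera ∩ Yosef: ∅.
Erik ∩ Hana ∩ Tara ∩ Vera ∩ Yosef ∩ Idris: ∅.
There is no time when everyone is free.
No common window is at least 60 minutes long.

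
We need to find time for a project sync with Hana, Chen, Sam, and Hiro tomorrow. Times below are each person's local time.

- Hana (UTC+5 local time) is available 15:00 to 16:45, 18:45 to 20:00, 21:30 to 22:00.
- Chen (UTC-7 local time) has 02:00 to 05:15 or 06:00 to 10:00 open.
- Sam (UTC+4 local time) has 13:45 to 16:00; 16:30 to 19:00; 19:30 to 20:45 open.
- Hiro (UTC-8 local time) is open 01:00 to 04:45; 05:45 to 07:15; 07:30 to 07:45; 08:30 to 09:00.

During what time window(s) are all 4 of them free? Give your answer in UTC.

10:00-11:45, 13:45-15:00, 16:30-16:45

Hana in UTC: 10:00-11:45, 13:45-15:00, 16:30-17:00 (subtract 5h to convert from UTC+5).
Chen in UTC: 09:00-12:15, 13:00-17:00 (add 7h to convert from UTC-7).
Sam in UTC: 09:45-12:00, 12:30-15:00, 15:30-16:45 (subtract 4h to convert from UTC+4).
Hiro in UTC: 09:00-12:45, 13:45-15:15, 15:30-15:45, 16:30-17:00 (add 8h to convert from UTC-8).
Hana ∩ Chen: 10:00-11:45, 13:45-15:00, 16:30-17:00.
Hana ∩ Chen ∩ Sam: 10:00-11:45, 13:45-15:00, 16:30-16:45.
Hana ∩ Chen ∩ Sam ∩ Hiro: 10:00-11:45, 13:45-15:00, 16:30-16:45.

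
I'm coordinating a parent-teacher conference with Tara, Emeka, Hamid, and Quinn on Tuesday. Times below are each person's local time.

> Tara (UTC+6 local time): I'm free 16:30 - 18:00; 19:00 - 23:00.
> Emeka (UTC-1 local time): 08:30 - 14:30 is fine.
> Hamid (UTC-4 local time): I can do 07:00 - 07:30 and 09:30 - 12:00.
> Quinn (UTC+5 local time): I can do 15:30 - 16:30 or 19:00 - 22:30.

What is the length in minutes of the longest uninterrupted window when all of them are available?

Tara in UTC: 10:30-12:00, 13:00-17:00 (subtract 6h to convert from UTC+6).
Emeka in UTC: 09:30-15:30 (add 1h to convert from UTC-1).
Hamid in UTC: 11:00-11:30, 13:30-16:00 (add 4h to convert from UTC-4).
Quinn in UTC: 10:30-11:30, 14:00-17:30 (subtract 5h to convert from UTC+5).
Tara ∩ Emeka: 10:30-12:00, 13:00-15:30.
Tara ∩ Emeka ∩ Hamid: 11:00-11:30, 13:30-15:30.
Tara ∩ Emeka ∩ Hamid ∩ Quinn: 11:00-11:30, 14:00-15:30.
The longest is 14:00-15:30 at 90 minutes.

90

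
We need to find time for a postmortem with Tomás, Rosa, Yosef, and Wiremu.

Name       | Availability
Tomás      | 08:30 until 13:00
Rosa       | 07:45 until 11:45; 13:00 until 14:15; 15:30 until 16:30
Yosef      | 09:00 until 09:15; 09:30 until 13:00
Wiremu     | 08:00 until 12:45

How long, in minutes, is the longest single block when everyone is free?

Tomás ∩ Rosa: 08:30-11:45.
Tomás ∩ Rosa ∩ Yosef: 09:00-09:15, 09:30-11:45.
Tomás ∩ Rosa ∩ Yosef ∩ Wiremu: 09:00-09:15, 09:30-11:45.
The longest is 09:30-11:45 at 135 minutes.

135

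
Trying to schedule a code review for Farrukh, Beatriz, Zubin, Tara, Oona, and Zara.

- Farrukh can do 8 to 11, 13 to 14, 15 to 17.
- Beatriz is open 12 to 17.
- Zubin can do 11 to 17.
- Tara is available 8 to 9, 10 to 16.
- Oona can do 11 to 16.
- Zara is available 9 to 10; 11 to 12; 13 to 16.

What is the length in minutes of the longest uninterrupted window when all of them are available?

Farrukh ∩ Beatriz: 13:00-14:00, 15:00-17:00.
Farrukh ∩ Beatriz ∩ Zubin: 13:00-14:00, 15:00-17:00.
Farrukh ∩ Beatriz ∩ Zubin ∩ Tara: 13:00-14:00, 15:00-16:00.
Farrukh ∩ Beatriz ∩ Zubin ∩ Tara ∩ Oona: 13:00-14:00, 15:00-16:00.
Farrukh ∩ Beatriz ∩ Zubin ∩ Tara ∩ Oona ∩ Zara: 13:00-14:00, 15:00-16:00.
Those are the intersection windows.
The longest is 13:00-14:00 at 60 minutes.

60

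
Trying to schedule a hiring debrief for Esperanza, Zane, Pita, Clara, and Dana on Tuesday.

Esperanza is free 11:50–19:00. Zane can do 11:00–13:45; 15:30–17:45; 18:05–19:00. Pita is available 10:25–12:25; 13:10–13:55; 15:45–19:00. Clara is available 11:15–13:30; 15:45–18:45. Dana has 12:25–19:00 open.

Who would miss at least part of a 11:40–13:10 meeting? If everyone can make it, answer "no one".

Dana, Esperanza, Pita

Esperanza: not fully free for 11:40-13:10. Zane: free for 11:40-13:10. Pita: not fully free for 11:40-13:10. Clara: free for 11:40-13:10. Dana: not fully free for 11:40-13:10.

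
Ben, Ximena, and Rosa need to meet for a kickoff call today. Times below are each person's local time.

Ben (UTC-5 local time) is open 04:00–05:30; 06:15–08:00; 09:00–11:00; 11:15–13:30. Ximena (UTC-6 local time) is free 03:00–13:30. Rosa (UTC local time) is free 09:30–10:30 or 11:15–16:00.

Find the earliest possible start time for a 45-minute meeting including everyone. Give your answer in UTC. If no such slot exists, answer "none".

09:30

Ben in UTC: 09:00-10:30, 11:15-13:00, 14:00-16:00, 16:15-18:30 (add 5h to convert from UTC-5).
Ximena in UTC: 09:00-19:30 (add 6h to convert from UTC-6).
Rosa in UTC: 09:30-10:30, 11:15-16:00.
Ben ∩ Ximena: 09:00-10:30, 11:15-13:00, 14:00-16:00, 16:15-18:30.
Ben ∩ Ximena ∩ Rosa: 09:30-10:30, 11:15-13:00, 14:00-16:00.
The first common window of at least 45 minutes is 09:30-10:30, so the earliest start is 09:30.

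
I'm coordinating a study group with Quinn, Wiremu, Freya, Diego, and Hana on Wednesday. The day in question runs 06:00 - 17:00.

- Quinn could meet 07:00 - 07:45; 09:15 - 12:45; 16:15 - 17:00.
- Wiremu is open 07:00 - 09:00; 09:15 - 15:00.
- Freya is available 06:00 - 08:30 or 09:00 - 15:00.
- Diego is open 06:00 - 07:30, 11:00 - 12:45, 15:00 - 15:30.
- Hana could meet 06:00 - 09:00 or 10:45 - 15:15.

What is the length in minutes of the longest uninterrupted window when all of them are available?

105

Quinn ∩ Wiremu: 07:00-07:45, 09:15-12:45.
Quinn ∩ Wiremu ∩ Freya: 07:00-07:45, 09:15-12:45.
Quinn ∩ Wiremu ∩ Freya ∩ Diego: 07:00-07:30, 11:00-12:45.
Quinn ∩ Wiremu ∩ Freya ∩ Diego ∩ Hana: 07:00-07:30, 11:00-12:45.
The longest is 11:00-12:45 at 105 minutes.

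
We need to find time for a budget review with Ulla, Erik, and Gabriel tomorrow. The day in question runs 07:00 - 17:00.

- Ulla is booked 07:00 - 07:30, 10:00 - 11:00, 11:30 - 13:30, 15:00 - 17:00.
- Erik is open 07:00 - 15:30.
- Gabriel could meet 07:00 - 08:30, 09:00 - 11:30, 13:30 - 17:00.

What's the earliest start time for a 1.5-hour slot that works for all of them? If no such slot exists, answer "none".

13:30

Ulla free: 07:30-10:00, 11:00-11:30, 13:30-15:00 (invert busy blocks within the working day).
Erik free: 07:00-15:30.
Gabriel free: 07:00-08:30, 09:00-11:30, 13:30-17:00.
Ulla ∩ Erik: 07:30-10:00, 11:00-11:30, 13:30-15:00.
Ulla ∩ Erik ∩ Gabriel: 07:30-08:30, 09:00-10:00, 11:00-11:30, 13:30-15:00.
The first common window of at least 90 minutes is 13:30-15:00, so the earliest start is 13:30.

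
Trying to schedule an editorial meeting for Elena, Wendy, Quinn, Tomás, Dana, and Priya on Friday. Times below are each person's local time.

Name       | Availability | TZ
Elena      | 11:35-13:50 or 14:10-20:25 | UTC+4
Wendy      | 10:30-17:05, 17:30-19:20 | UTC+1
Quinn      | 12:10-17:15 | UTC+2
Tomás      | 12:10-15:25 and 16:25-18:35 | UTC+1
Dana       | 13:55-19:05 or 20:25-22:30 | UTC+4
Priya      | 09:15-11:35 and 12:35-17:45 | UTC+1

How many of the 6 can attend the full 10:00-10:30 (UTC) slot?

Elena in UTC: 07:35-09:50, 10:10-16:25 (subtract 4h to convert from UTC+4).
Wendy in UTC: 09:30-16:05, 16:30-18:20 (subtract 1h to convert from UTC+1).
Quinn in UTC: 10:10-15:15 (subtract 2h to convert from UTC+2).
Tomás in UTC: 11:10-14:25, 15:25-17:35 (subtract 1h to convert from UTC+1).
Dana in UTC: 09:55-15:05, 16:25-18:30 (subtract 4h to convert from UTC+4).
Priya in UTC: 08:15-10:35, 11:35-16:45 (subtract 1h to convert from UTC+1).
Wendy, Dana, and Priya can make the full 10:00-10:30 slot — that's 3.

3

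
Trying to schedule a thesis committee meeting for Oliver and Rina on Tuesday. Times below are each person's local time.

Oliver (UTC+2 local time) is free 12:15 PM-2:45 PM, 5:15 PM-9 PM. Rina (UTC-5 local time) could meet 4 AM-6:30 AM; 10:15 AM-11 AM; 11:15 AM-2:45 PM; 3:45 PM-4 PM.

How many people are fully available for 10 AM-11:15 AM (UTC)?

1

Oliver in UTC: 10:15-12:45, 15:15-19:00 (subtract 2h to convert from UTC+2).
Rina in UTC: 09:00-11:30, 15:15-16:00, 16:15-19:45, 20:45-21:00 (add 5h to convert from UTC-5).
Rina can make the full 10:00-11:15 slot — that's 1.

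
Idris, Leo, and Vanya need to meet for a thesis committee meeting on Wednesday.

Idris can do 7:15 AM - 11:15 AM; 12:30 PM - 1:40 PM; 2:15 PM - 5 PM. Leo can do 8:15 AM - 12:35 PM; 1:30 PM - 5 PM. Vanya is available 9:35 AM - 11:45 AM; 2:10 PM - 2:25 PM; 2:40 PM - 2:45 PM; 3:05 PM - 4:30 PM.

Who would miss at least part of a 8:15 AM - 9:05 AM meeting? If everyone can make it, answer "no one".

Vanya

Idris: free for 08:15-09:05. Leo: free for 08:15-09:05. Vanya: not fully free for 08:15-09:05.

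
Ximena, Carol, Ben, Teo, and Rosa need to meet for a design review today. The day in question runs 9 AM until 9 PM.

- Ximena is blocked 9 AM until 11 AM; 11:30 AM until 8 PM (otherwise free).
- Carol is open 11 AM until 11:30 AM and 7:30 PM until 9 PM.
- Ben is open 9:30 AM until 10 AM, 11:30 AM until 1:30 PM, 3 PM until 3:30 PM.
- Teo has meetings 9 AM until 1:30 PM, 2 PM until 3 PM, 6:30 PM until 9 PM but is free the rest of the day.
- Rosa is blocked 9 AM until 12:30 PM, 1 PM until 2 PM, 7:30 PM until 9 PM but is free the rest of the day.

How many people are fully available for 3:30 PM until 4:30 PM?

Ximena free: 11:00-11:30, 20:00-21:00 (invert busy blocks within the working day).
Carol free: 11:00-11:30, 19:30-21:00.
Ben free: 09:30-10:00, 11:30-13:30, 15:00-15:30.
Teo free: 13:30-14:00, 15:00-18:30 (invert busy blocks within the working day).
Rosa free: 12:30-13:00, 14:00-19:30 (invert busy blocks within the working day).
Teo and Rosa can make the full 15:30-16:30 slot — that's 2.

2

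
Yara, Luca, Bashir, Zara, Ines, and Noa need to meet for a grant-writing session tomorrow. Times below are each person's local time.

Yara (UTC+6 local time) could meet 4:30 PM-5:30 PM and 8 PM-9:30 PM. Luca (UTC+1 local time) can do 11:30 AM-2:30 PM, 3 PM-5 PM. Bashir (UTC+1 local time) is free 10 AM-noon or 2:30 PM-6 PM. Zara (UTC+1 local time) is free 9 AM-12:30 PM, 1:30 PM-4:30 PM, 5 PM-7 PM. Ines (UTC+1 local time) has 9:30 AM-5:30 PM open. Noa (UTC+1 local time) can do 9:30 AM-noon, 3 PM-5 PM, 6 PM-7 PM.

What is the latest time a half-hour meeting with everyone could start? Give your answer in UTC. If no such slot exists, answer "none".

15:00

Yara in UTC: 10:30-11:30, 14:00-15:30 (subtract 6h to convert from UTC+6).
Luca in UTC: 10:30-13:30, 14:00-16:00 (subtract 1h to convert from UTC+1).
Bashir in UTC: 09:00-11:00, 13:30-17:00 (subtract 1h to convert from UTC+1).
Zara in UTC: 08:00-11:30, 12:30-15:30, 16:00-18:00 (subtract 1h to convert from UTC+1).
Ines in UTC: 08:30-16:30 (subtract 1h to convert from UTC+1).
Noa in UTC: 08:30-11:00, 14:00-16:00, 17:00-18:00 (subtract 1h to convert from UTC+1).
Yara ∩ Luca: 10:30-11:30, 14:00-15:30.
Yara ∩ Luca ∩ Bashir: 10:30-11:00, 14:00-15:30.
Yara ∩ Luca ∩ Bashir ∩ Zara: 10:30-11:00, 14:00-15:30.
Yara ∩ Luca ∩ Bashir ∩ Zara ∩ Ines: 10:30-11:00, 14:00-15:30.
Yara ∩ Luca ∩ Bashir ∩ Zara ∩ Ines ∩ Noa: 10:30-11:00, 14:00-15:30.
The last common window of at least 30 minutes is 14:00-15:30; a 30-minute meeting can start as late as 15:00 and still end by 15:30.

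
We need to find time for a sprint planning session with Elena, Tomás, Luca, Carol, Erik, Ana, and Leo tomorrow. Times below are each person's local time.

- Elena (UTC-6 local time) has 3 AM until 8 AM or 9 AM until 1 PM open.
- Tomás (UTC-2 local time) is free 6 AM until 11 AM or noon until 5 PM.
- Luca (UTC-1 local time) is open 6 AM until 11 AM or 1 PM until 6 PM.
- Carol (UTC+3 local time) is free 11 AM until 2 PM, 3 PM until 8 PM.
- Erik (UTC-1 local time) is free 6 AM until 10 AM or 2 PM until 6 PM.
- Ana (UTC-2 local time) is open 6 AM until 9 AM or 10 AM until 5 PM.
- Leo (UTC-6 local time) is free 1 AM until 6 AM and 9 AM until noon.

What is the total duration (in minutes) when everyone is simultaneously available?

Elena in UTC: 09:00-14:00, 15:00-19:00 (add 6h to convert from UTC-6).
Tomás in UTC: 08:00-13:00, 14:00-19:00 (add 2h to convert from UTC-2).
Luca in UTC: 07:00-12:00, 14:00-19:00 (add 1h to convert from UTC-1).
Carol in UTC: 08:00-11:00, 12:00-17:00 (subtract 3h to convert from UTC+3).
Erik in UTC: 07:00-11:00, 15:00-19:00 (add 1h to convert from UTC-1).
Ana in UTC: 08:00-11:00, 12:00-19:00 (add 2h to convert from UTC-2).
Leo in UTC: 07:00-12:00, 15:00-18:00 (add 6h to convert from UTC-6).
Elena ∩ Tomás: 09:00-13:00, 15:00-19:00.
Elena ∩ Tomás ∩ Luca: 09:00-12:00, 15:00-19:00.
Elena ∩ Tomás ∩ Luca ∩ Carol: 09:00-11:00, 15:00-17:00.
Elena ∩ Tomás ∩ Luca ∩ Carol ∩ Erik: 09:00-11:00, 15:00-17:00.
Elena ∩ Tomás ∩ Luca ∩ Carol ∩ Erik ∩ Ana: 09:00-11:00, 15:00-17:00.
Elena ∩ Tomás ∩ Luca ∩ Carol ∩ Erik ∩ Ana ∩ Leo: 09:00-11:00, 15:00-17:00.
Summing the common windows: 120 + 120 = 240 minutes.

240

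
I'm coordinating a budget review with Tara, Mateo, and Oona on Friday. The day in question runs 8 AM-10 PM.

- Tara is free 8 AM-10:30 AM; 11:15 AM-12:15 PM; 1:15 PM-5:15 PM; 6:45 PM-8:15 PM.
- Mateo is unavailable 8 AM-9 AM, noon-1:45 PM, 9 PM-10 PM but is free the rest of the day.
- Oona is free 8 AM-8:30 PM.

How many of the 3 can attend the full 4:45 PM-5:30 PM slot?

Tara free: 08:00-10:30, 11:15-12:15, 13:15-17:15, 18:45-20:15.
Mateo free: 09:00-12:00, 13:45-21:00 (invert busy blocks within the working day).
Oona free: 08:00-20:30.
Mateo and Oona can make the full 16:45-17:30 slot — that's 2.

2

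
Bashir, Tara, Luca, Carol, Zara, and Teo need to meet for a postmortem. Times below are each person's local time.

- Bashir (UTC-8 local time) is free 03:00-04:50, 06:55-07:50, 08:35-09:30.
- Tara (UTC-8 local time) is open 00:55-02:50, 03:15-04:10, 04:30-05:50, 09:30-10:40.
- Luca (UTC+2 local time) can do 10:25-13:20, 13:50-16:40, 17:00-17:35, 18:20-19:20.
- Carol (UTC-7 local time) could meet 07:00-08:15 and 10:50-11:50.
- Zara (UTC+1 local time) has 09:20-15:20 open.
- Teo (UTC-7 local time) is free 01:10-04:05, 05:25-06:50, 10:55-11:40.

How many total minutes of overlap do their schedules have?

Bashir in UTC: 11:00-12:50, 14:55-15:50, 16:35-17:30 (add 8h to convert from UTC-8).
Tara in UTC: 08:55-10:50, 11:15-12:10, 12:30-13:50, 17:30-18:40 (add 8h to convert from UTC-8).
Luca in UTC: 08:25-11:20, 11:50-14:40, 15:00-15:35, 16:20-17:20 (subtract 2h to convert from UTC+2).
Carol in UTC: 14:00-15:15, 17:50-18:50 (add 7h to convert from UTC-7).
Zara in UTC: 08:20-14:20 (subtract 1h to convert from UTC+1).
Teo in UTC: 08:10-11:05, 12:25-13:50, 17:55-18:40 (add 7h to convert from UTC-7).
Bashir ∩ Tara: 11:15-12:10, 12:30-12:50.
Bashir ∩ Tara ∩ Luca: 11:15-11:20, 11:50-12:10, 12:30-12:50.
Bashir ∩ Tara ∩ Luca ∩ Carol: ∅.
Bashir ∩ Tara ∩ Luca ∩ Carol ∩ Zara: ∅.
Bashir ∩ Tara ∩ Luca ∩ Carol ∩ Zara ∩ Teo: ∅.
There is no time when everyone is free.
There is no common window, so the total is 0 minutes.

0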